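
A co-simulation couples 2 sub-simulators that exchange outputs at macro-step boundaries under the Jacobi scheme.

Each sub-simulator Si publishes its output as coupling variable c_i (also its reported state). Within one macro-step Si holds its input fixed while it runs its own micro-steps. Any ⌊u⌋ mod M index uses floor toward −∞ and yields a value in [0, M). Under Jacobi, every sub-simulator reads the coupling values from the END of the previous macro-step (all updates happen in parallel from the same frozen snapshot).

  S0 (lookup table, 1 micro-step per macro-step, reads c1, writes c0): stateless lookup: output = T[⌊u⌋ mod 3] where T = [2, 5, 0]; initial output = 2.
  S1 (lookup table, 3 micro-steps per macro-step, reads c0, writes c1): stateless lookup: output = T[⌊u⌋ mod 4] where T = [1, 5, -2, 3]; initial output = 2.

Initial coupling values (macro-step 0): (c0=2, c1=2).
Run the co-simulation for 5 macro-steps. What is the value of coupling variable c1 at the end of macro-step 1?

macro 1: S0 reads c1=2 → after 1×micro: 0; S1 reads c0=2 → after 3×micro: -2 ⇒ (c0=0, c1=-2)
macro 2: S0 reads c1=-2 → after 1×micro: 5; S1 reads c0=0 → after 3×micro: 1 ⇒ (c0=5, c1=1)
macro 3: S0 reads c1=1 → after 1×micro: 5; S1 reads c0=5 → after 3×micro: 5 ⇒ (c0=5, c1=5)
macro 4: S0 reads c1=5 → after 1×micro: 0; S1 reads c0=5 → after 3×micro: 5 ⇒ (c0=0, c1=5)
macro 5: S0 reads c1=5 → after 1×micro: 0; S1 reads c0=0 → after 3×micro: 1 ⇒ (c0=0, c1=1)

c1 at macro-step 1 = -2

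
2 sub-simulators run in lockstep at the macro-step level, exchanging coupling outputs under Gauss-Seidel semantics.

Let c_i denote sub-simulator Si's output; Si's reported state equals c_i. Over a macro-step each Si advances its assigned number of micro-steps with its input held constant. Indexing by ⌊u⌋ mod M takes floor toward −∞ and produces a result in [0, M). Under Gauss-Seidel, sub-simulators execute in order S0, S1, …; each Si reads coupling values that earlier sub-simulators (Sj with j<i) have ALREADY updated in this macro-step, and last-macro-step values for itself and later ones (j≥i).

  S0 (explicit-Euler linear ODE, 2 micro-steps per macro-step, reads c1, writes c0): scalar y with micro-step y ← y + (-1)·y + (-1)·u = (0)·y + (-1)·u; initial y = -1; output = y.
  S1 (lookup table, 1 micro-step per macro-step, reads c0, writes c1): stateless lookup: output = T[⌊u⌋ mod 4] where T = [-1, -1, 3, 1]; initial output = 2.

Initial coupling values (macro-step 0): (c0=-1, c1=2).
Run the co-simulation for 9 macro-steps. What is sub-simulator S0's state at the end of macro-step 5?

macro 1: S0 reads c1=2 → after 2×micro: -2; S1 reads c0=-2 → after 1×micro: 3 ⇒ (c0=-2, c1=3)
macro 2: S0 reads c1=3 → after 2×micro: -3; S1 reads c0=-3 → after 1×micro: -1 ⇒ (c0=-3, c1=-1)
macro 3: S0 reads c1=-1 → after 2×micro: 1; S1 reads c0=1 → after 1×micro: -1 ⇒ (c0=1, c1=-1)
macro 4: S0 reads c1=-1 → after 2×micro: 1; S1 reads c0=1 → after 1×micro: -1 ⇒ (c0=1, c1=-1)
macro 5: S0 reads c1=-1 → after 2×micro: 1; S1 reads c0=1 → after 1×micro: -1 ⇒ (c0=1, c1=-1)
macro 6: S0 reads c1=-1 → after 2×micro: 1; S1 reads c0=1 → after 1×micro: -1 ⇒ (c0=1, c1=-1)
macro 7: S0 reads c1=-1 → after 2×micro: 1; S1 reads c0=1 → after 1×micro: -1 ⇒ (c0=1, c1=-1)
macro 8: S0 reads c1=-1 → after 2×micro: 1; S1 reads c0=1 → after 1×micro: -1 ⇒ (c0=1, c1=-1)
macro 9: S0 reads c1=-1 → after 2×micro: 1; S1 reads c0=1 → after 1×micro: -1 ⇒ (c0=1, c1=-1)

S0 state at macro-step 5 = 1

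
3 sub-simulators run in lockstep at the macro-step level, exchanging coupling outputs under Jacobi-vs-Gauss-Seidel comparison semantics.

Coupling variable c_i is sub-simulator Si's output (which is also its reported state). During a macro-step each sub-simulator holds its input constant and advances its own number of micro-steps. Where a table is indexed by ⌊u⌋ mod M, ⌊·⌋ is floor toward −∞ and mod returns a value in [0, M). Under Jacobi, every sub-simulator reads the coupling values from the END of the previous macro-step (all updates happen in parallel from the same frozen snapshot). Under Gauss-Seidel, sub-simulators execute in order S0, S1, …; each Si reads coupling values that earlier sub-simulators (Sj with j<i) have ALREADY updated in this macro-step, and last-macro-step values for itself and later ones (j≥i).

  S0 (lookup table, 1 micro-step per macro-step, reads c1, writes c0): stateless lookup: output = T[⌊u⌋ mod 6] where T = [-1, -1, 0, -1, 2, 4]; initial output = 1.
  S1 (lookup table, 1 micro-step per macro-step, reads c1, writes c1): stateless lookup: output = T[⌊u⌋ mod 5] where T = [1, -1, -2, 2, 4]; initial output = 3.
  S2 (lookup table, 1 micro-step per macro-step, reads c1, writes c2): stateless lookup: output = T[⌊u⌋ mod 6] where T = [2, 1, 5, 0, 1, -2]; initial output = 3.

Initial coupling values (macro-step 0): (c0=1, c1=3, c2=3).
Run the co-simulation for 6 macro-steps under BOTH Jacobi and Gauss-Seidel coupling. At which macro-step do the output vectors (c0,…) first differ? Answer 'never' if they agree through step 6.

first divergence at macro-step: 1

[Jacobi] macro 1: S0 reads c1=3 → after 1×micro: -1; S1 reads c1=3 → after 1×micro: 2; S2 reads c1=3 → after 1×micro: 0 ⇒ (c0=-1, c1=2, c2=0)
[Jacobi] macro 2: S0 reads c1=2 → after 1×micro: 0; S1 reads c1=2 → after 1×micro: -2; S2 reads c1=2 → after 1×micro: 5 ⇒ (c0=0, c1=-2, c2=5)
[Jacobi] macro 3: S0 reads c1=-2 → after 1×micro: 2; S1 reads c1=-2 → after 1×micro: 2; S2 reads c1=-2 → after 1×micro: 1 ⇒ (c0=2, c1=2, c2=1)
[Jacobi] macro 4: S0 reads c1=2 → after 1×micro: 0; S1 reads c1=2 → after 1×micro: -2; S2 reads c1=2 → after 1×micro: 5 ⇒ (c0=0, c1=-2, c2=5)
[Jacobi] macro 5: S0 reads c1=-2 → after 1×micro: 2; S1 reads c1=-2 → after 1×micro: 2; S2 reads c1=-2 → after 1×micro: 1 ⇒ (c0=2, c1=2, c2=1)
[Jacobi] macro 6: S0 reads c1=2 → after 1×micro: 0; S1 reads c1=2 → after 1×micro: -2; S2 reads c1=2 → after 1×micro: 5 ⇒ (c0=0, c1=-2, c2=5)
[Gauss-Seidel] macro 1: S0 reads c1=3 → after 1×micro: -1; S1 reads c1=3 → after 1×micro: 2; S2 reads c1=2 → after 1×micro: 5 ⇒ (c0=-1, c1=2, c2=5)
[Gauss-Seidel] macro 2: S0 reads c1=2 → after 1×micro: 0; S1 reads c1=2 → after 1×micro: -2; S2 reads c1=-2 → after 1×micro: 1 ⇒ (c0=0, c1=-2, c2=1)
[Gauss-Seidel] macro 3: S0 reads c1=-2 → after 1×micro: 2; S1 reads c1=-2 → after 1×micro: 2; S2 reads c1=2 → after 1×micro: 5 ⇒ (c0=2, c1=2, c2=5)
[Gauss-Seidel] macro 4: S0 reads c1=2 → after 1×micro: 0; S1 reads c1=2 → after 1×micro: -2; S2 reads c1=-2 → after 1×micro: 1 ⇒ (c0=0, c1=-2, c2=1)
[Gauss-Seidel] macro 5: S0 reads c1=-2 → after 1×micro: 2; S1 reads c1=-2 → after 1×micro: 2; S2 reads c1=2 → after 1×micro: 5 ⇒ (c0=2, c1=2, c2=5)
[Gauss-Seidel] macro 6: S0 reads c1=2 → after 1×micro: 0; S1 reads c1=2 → after 1×micro: -2; S2 reads c1=-2 → after 1×micro: 1 ⇒ (c0=0, c1=-2, c2=1)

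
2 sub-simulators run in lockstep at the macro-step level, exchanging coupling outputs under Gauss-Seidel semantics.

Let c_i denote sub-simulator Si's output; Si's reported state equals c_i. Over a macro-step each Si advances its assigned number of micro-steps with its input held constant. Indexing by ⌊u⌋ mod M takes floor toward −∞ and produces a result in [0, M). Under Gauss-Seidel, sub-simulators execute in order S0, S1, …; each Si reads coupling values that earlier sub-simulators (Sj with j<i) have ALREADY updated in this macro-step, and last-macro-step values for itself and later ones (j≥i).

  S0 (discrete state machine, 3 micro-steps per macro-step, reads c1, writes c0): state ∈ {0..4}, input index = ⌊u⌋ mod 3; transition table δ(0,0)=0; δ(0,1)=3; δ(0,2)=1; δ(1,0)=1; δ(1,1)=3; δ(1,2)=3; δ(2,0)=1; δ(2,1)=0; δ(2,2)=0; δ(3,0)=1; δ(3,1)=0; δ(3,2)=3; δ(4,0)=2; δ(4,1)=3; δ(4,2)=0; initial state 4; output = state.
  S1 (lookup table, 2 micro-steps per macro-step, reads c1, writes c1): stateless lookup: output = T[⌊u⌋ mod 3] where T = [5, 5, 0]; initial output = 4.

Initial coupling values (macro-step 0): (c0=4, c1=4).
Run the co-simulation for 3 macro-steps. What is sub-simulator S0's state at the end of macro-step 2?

S0 state at macro-step 2 = 3

macro 1: S0 reads c1=4 → after 3×micro: 3; S1 reads c1=4 → after 2×micro: 5 ⇒ (c0=3, c1=5)
macro 2: S0 reads c1=5 → after 3×micro: 3; S1 reads c1=5 → after 2×micro: 0 ⇒ (c0=3, c1=0)
macro 3: S0 reads c1=0 → after 3×micro: 1; S1 reads c1=0 → after 2×micro: 5 ⇒ (c0=1, c1=5)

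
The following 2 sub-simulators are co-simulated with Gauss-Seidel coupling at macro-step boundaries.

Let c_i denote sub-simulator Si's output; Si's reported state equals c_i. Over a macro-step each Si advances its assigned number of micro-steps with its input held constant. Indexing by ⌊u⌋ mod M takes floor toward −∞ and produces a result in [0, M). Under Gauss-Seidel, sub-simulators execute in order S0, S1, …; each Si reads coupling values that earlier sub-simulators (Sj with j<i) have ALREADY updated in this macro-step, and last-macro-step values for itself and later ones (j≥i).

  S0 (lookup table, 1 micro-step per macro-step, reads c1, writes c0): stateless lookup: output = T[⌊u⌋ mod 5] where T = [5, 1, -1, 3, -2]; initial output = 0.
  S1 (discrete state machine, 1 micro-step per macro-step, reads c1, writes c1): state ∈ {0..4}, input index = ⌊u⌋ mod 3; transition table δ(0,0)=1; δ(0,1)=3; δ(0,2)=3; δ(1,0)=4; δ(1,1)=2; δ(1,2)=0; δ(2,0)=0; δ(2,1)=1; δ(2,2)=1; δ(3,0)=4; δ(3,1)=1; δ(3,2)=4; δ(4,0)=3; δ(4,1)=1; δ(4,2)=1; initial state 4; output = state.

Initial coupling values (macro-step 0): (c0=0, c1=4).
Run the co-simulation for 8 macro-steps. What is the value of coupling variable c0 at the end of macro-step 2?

macro 1: S0 reads c1=4 → after 1×micro: -2; S1 reads c1=4 → after 1×micro: 1 ⇒ (c0=-2, c1=1)
macro 2: S0 reads c1=1 → after 1×micro: 1; S1 reads c1=1 → after 1×micro: 2 ⇒ (c0=1, c1=2)
macro 3: S0 reads c1=2 → after 1×micro: -1; S1 reads c1=2 → after 1×micro: 1 ⇒ (c0=-1, c1=1)
macro 4: S0 reads c1=1 → after 1×micro: 1; S1 reads c1=1 → after 1×micro: 2 ⇒ (c0=1, c1=2)
macro 5: S0 reads c1=2 → after 1×micro: -1; S1 reads c1=2 → after 1×micro: 1 ⇒ (c0=-1, c1=1)
macro 6: S0 reads c1=1 → after 1×micro: 1; S1 reads c1=1 → after 1×micro: 2 ⇒ (c0=1, c1=2)
macro 7: S0 reads c1=2 → after 1×micro: -1; S1 reads c1=2 → after 1×micro: 1 ⇒ (c0=-1, c1=1)
macro 8: S0 reads c1=1 → after 1×micro: 1; S1 reads c1=1 → after 1×micro: 2 ⇒ (c0=1, c1=2)

c0 at macro-step 2 = 1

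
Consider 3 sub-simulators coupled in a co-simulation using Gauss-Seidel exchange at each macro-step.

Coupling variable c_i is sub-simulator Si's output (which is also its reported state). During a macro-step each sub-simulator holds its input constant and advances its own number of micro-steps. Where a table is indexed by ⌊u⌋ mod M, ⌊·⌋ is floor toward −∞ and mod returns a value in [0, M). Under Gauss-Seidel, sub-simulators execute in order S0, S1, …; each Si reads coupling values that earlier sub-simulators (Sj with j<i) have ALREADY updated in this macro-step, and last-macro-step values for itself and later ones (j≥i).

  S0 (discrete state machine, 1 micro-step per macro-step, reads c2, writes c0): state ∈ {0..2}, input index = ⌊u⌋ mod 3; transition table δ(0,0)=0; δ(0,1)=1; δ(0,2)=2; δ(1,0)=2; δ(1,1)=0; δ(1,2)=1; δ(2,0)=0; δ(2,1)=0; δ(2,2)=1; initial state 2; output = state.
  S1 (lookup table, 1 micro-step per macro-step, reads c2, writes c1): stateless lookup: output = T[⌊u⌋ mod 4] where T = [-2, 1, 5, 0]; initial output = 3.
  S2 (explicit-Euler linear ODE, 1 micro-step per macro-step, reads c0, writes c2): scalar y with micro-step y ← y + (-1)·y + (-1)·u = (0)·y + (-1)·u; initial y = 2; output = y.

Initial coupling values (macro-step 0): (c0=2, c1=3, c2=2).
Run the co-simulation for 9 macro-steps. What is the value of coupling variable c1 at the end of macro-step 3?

c1 at macro-step 3 = 0

macro 1: S0 reads c2=2 → after 1×micro: 1; S1 reads c2=2 → after 1×micro: 5; S2 reads c0=1 → after 1×micro: -1 ⇒ (c0=1, c1=5, c2=-1)
macro 2: S0 reads c2=-1 → after 1×micro: 1; S1 reads c2=-1 → after 1×micro: 0; S2 reads c0=1 → after 1×micro: -1 ⇒ (c0=1, c1=0, c2=-1)
macro 3: S0 reads c2=-1 → after 1×micro: 1; S1 reads c2=-1 → after 1×micro: 0; S2 reads c0=1 → after 1×micro: -1 ⇒ (c0=1, c1=0, c2=-1)
macro 4: S0 reads c2=-1 → after 1×micro: 1; S1 reads c2=-1 → after 1×micro: 0; S2 reads c0=1 → after 1×micro: -1 ⇒ (c0=1, c1=0, c2=-1)
macro 5: S0 reads c2=-1 → after 1×micro: 1; S1 reads c2=-1 → after 1×micro: 0; S2 reads c0=1 → after 1×micro: -1 ⇒ (c0=1, c1=0, c2=-1)
macro 6: S0 reads c2=-1 → after 1×micro: 1; S1 reads c2=-1 → after 1×micro: 0; S2 reads c0=1 → after 1×micro: -1 ⇒ (c0=1, c1=0, c2=-1)
macro 7: S0 reads c2=-1 → after 1×micro: 1; S1 reads c2=-1 → after 1×micro: 0; S2 reads c0=1 → after 1×micro: -1 ⇒ (c0=1, c1=0, c2=-1)
macro 8: S0 reads c2=-1 → after 1×micro: 1; S1 reads c2=-1 → after 1×micro: 0; S2 reads c0=1 → after 1×micro: -1 ⇒ (c0=1, c1=0, c2=-1)
macro 9: S0 reads c2=-1 → after 1×micro: 1; S1 reads c2=-1 → after 1×micro: 0; S2 reads c0=1 → after 1×micro: -1 ⇒ (c0=1, c1=0, c2=-1)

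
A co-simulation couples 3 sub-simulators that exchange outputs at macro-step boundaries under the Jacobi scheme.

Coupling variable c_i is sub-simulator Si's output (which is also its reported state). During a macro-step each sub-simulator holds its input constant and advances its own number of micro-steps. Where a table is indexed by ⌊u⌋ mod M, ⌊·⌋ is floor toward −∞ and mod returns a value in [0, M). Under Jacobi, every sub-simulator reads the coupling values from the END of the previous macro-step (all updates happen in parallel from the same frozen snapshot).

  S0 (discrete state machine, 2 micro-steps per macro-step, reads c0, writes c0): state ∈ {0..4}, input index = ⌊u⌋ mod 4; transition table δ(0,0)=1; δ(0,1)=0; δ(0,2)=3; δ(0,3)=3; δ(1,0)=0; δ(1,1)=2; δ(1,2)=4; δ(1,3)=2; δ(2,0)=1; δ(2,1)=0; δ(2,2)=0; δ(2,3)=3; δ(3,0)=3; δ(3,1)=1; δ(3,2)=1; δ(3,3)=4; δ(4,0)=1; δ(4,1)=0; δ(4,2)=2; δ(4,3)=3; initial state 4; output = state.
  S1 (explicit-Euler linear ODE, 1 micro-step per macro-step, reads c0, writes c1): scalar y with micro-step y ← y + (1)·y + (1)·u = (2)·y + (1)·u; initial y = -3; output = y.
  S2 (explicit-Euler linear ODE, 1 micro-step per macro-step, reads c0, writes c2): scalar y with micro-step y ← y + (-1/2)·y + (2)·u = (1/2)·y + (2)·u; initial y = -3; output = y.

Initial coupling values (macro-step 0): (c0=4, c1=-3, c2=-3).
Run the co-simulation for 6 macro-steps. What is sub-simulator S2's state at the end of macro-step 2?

S2 state at macro-step 2 = 13/4

macro 1: S0 reads c0=4 → after 2×micro: 0; S1 reads c0=4 → after 1×micro: -2; S2 reads c0=4 → after 1×micro: 13/2 ⇒ (c0=0, c1=-2, c2=13/2)
macro 2: S0 reads c0=0 → after 2×micro: 0; S1 reads c0=0 → after 1×micro: -4; S2 reads c0=0 → after 1×micro: 13/4 ⇒ (c0=0, c1=-4, c2=13/4)
macro 3: S0 reads c0=0 → after 2×micro: 0; S1 reads c0=0 → after 1×micro: -8; S2 reads c0=0 → after 1×micro: 13/8 ⇒ (c0=0, c1=-8, c2=13/8)
macro 4: S0 reads c0=0 → after 2×micro: 0; S1 reads c0=0 → after 1×micro: -16; S2 reads c0=0 → after 1×micro: 13/16 ⇒ (c0=0, c1=-16, c2=13/16)
macro 5: S0 reads c0=0 → after 2×micro: 0; S1 reads c0=0 → after 1×micro: -32; S2 reads c0=0 → after 1×micro: 13/32 ⇒ (c0=0, c1=-32, c2=13/32)
macro 6: S0 reads c0=0 → after 2×micro: 0; S1 reads c0=0 → after 1×micro: -64; S2 reads c0=0 → after 1×micro: 13/64 ⇒ (c0=0, c1=-64, c2=13/64)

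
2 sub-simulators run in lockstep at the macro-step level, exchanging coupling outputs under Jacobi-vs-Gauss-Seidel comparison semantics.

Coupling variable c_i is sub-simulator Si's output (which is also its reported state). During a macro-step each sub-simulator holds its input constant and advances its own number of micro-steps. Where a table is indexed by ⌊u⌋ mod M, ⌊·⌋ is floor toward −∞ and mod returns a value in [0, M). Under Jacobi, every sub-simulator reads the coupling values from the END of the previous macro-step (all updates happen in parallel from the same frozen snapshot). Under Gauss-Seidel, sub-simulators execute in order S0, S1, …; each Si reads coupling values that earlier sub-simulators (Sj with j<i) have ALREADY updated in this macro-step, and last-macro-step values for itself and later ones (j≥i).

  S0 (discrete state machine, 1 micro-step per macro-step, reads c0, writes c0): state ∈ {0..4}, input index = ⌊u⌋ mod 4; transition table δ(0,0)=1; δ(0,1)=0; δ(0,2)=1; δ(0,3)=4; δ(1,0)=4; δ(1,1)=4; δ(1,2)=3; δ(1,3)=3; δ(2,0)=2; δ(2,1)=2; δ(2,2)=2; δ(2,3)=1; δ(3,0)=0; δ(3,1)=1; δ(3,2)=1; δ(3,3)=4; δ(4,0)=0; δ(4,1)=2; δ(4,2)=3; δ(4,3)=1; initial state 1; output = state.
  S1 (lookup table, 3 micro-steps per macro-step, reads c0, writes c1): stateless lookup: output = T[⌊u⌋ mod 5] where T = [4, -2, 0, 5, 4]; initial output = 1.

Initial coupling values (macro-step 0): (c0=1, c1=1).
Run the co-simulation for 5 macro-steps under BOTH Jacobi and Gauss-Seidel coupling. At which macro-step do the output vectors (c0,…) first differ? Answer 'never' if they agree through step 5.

first divergence at macro-step: 1

[Jacobi] macro 1: S0 reads c0=1 → after 1×micro: 4; S1 reads c0=1 → after 3×micro: -2 ⇒ (c0=4, c1=-2)
[Jacobi] macro 2: S0 reads c0=4 → after 1×micro: 0; S1 reads c0=4 → after 3×micro: 4 ⇒ (c0=0, c1=4)
[Jacobi] macro 3: S0 reads c0=0 → after 1×micro: 1; S1 reads c0=0 → after 3×micro: 4 ⇒ (c0=1, c1=4)
[Jacobi] macro 4: S0 reads c0=1 → after 1×micro: 4; S1 reads c0=1 → after 3×micro: -2 ⇒ (c0=4, c1=-2)
[Jacobi] macro 5: S0 reads c0=4 → after 1×micro: 0; S1 reads c0=4 → after 3×micro: 4 ⇒ (c0=0, c1=4)
[Gauss-Seidel] macro 1: S0 reads c0=1 → after 1×micro: 4; S1 reads c0=4 → after 3×micro: 4 ⇒ (c0=4, c1=4)
[Gauss-Seidel] macro 2: S0 reads c0=4 → after 1×micro: 0; S1 reads c0=0 → after 3×micro: 4 ⇒ (c0=0, c1=4)
[Gauss-Seidel] macro 3: S0 reads c0=0 → after 1×micro: 1; S1 reads c0=1 → after 3×micro: -2 ⇒ (c0=1, c1=-2)
[Gauss-Seidel] macro 4: S0 reads c0=1 → after 1×micro: 4; S1 reads c0=4 → after 3×micro: 4 ⇒ (c0=4, c1=4)
[Gauss-Seidel] macro 5: S0 reads c0=4 → after 1×micro: 0; S1 reads c0=0 → after 3×micro: 4 ⇒ (c0=0, c1=4)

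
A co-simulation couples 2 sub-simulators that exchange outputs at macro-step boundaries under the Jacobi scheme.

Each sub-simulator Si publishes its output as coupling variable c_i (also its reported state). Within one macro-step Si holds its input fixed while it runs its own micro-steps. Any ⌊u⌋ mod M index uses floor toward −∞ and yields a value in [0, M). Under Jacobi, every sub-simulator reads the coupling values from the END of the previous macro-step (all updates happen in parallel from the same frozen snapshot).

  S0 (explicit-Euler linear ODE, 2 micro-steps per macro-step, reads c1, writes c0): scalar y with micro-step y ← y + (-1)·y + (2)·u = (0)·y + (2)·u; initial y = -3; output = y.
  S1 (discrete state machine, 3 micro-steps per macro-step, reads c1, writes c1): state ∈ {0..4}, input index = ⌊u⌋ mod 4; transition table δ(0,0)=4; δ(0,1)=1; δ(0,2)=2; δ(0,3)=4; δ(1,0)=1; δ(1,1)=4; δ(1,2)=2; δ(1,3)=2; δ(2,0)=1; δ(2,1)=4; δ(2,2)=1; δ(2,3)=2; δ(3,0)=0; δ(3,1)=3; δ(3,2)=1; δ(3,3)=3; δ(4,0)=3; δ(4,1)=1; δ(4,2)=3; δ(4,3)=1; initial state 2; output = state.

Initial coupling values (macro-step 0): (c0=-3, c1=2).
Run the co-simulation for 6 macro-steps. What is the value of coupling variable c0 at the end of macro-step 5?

c0 at macro-step 5 = 8

macro 1: S0 reads c1=2 → after 2×micro: 4; S1 reads c1=2 → after 3×micro: 1 ⇒ (c0=4, c1=1)
macro 2: S0 reads c1=1 → after 2×micro: 2; S1 reads c1=1 → after 3×micro: 4 ⇒ (c0=2, c1=4)
macro 3: S0 reads c1=4 → after 2×micro: 8; S1 reads c1=4 → after 3×micro: 4 ⇒ (c0=8, c1=4)
macro 4: S0 reads c1=4 → after 2×micro: 8; S1 reads c1=4 → after 3×micro: 4 ⇒ (c0=8, c1=4)
macro 5: S0 reads c1=4 → after 2×micro: 8; S1 reads c1=4 → after 3×micro: 4 ⇒ (c0=8, c1=4)
macro 6: S0 reads c1=4 → after 2×micro: 8; S1 reads c1=4 → after 3×micro: 4 ⇒ (c0=8, c1=4)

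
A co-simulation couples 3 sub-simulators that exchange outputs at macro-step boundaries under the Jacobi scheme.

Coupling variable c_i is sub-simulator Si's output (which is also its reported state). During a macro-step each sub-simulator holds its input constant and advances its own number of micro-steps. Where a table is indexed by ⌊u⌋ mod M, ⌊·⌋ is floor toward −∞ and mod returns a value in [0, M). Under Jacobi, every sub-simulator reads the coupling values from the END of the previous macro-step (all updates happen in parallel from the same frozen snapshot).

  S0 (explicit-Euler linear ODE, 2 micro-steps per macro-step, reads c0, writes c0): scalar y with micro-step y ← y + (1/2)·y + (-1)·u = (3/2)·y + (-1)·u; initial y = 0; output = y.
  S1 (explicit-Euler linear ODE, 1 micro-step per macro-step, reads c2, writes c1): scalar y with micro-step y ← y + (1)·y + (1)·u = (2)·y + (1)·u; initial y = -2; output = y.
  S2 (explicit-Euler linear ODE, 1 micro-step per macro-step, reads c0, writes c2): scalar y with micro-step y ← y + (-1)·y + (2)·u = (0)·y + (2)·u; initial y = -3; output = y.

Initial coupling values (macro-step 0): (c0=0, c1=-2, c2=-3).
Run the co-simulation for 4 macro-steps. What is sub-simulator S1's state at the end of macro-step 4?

S1 state at macro-step 4 = -56

macro 1: S0 reads c0=0 → after 2×micro: 0; S1 reads c2=-3 → after 1×micro: -7; S2 reads c0=0 → after 1×micro: 0 ⇒ (c0=0, c1=-7, c2=0)
macro 2: S0 reads c0=0 → after 2×micro: 0; S1 reads c2=0 → after 1×micro: -14; S2 reads c0=0 → after 1×micro: 0 ⇒ (c0=0, c1=-14, c2=0)
macro 3: S0 reads c0=0 → after 2×micro: 0; S1 reads c2=0 → after 1×micro: -28; S2 reads c0=0 → after 1×micro: 0 ⇒ (c0=0, c1=-28, c2=0)
macro 4: S0 reads c0=0 → after 2×micro: 0; S1 reads c2=0 → after 1×micro: -56; S2 reads c0=0 → after 1×micro: 0 ⇒ (c0=0, c1=-56, c2=0)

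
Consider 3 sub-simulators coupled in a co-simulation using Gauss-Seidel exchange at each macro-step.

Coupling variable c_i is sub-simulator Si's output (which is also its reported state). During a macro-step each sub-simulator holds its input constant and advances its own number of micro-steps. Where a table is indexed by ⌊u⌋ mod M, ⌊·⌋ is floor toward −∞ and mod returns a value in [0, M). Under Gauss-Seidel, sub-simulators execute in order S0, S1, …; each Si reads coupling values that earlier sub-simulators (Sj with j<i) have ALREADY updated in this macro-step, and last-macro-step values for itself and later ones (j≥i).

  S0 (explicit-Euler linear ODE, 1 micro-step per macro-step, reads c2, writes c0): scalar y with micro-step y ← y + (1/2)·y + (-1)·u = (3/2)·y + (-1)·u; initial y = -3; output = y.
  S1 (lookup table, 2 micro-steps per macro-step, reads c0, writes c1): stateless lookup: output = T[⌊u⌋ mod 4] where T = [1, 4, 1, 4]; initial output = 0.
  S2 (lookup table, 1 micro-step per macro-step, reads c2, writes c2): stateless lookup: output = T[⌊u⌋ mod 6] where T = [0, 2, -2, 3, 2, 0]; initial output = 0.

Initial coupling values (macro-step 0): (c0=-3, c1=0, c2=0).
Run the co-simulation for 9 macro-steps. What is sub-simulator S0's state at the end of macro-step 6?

macro 1: S0 reads c2=0 → after 1×micro: -9/2; S1 reads c0=-9/2 → after 2×micro: 4; S2 reads c2=0 → after 1×micro: 0 ⇒ (c0=-9/2, c1=4, c2=0)
macro 2: S0 reads c2=0 → after 1×micro: -27/4; S1 reads c0=-27/4 → after 2×micro: 4; S2 reads c2=0 → after 1×micro: 0 ⇒ (c0=-27/4, c1=4, c2=0)
macro 3: S0 reads c2=0 → after 1×micro: -81/8; S1 reads c0=-81/8 → after 2×micro: 4; S2 reads c2=0 → after 1×micro: 0 ⇒ (c0=-81/8, c1=4, c2=0)
macro 4: S0 reads c2=0 → after 1×micro: -243/16; S1 reads c0=-243/16 → after 2×micro: 1; S2 reads c2=0 → after 1×micro: 0 ⇒ (c0=-243/16, c1=1, c2=0)
macro 5: S0 reads c2=0 → after 1×micro: -729/32; S1 reads c0=-729/32 → after 2×micro: 4; S2 reads c2=0 → after 1×micro: 0 ⇒ (c0=-729/32, c1=4, c2=0)
macro 6: S0 reads c2=0 → after 1×micro: -2187/64; S1 reads c0=-2187/64 → after 2×micro: 4; S2 reads c2=0 → after 1×micro: 0 ⇒ (c0=-2187/64, c1=4, c2=0)
macro 7: S0 reads c2=0 → after 1×micro: -6561/128; S1 reads c0=-6561/128 → after 2×micro: 1; S2 reads c2=0 → after 1×micro: 0 ⇒ (c0=-6561/128, c1=1, c2=0)
macro 8: S0 reads c2=0 → after 1×micro: -19683/256; S1 reads c0=-19683/256 → after 2×micro: 4; S2 reads c2=0 → after 1×micro: 0 ⇒ (c0=-19683/256, c1=4, c2=0)
macro 9: S0 reads c2=0 → after 1×micro: -59049/512; S1 reads c0=-59049/512 → after 2×micro: 1; S2 reads c2=0 → after 1×micro: 0 ⇒ (c0=-59049/512, c1=1, c2=0)

S0 state at macro-step 6 = -2187/64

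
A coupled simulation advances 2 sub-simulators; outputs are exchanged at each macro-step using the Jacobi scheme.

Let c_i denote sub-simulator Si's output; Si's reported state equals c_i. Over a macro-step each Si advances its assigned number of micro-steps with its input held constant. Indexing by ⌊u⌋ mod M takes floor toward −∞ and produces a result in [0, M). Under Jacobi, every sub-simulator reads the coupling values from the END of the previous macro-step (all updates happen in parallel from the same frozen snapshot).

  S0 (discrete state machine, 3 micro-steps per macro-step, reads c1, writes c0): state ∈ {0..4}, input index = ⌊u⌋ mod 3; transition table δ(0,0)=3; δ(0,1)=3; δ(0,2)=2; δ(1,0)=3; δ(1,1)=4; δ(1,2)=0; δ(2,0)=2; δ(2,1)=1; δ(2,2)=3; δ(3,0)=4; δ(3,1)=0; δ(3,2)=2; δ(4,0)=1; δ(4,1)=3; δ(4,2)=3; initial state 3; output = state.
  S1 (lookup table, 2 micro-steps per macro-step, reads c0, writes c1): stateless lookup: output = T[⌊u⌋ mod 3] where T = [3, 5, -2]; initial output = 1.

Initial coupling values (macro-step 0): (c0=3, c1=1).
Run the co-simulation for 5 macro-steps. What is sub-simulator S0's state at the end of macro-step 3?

macro 1: S0 reads c1=1 → after 3×micro: 0; S1 reads c0=3 → after 2×micro: 3 ⇒ (c0=0, c1=3)
macro 2: S0 reads c1=3 → after 3×micro: 1; S1 reads c0=0 → after 2×micro: 3 ⇒ (c0=1, c1=3)
macro 3: S0 reads c1=3 → after 3×micro: 1; S1 reads c0=1 → after 2×micro: 5 ⇒ (c0=1, c1=5)
macro 4: S0 reads c1=5 → after 3×micro: 3; S1 reads c0=1 → after 2×micro: 5 ⇒ (c0=3, c1=5)
macro 5: S0 reads c1=5 → after 3×micro: 2; S1 reads c0=3 → after 2×micro: 3 ⇒ (c0=2, c1=3)

S0 state at macro-step 3 = 1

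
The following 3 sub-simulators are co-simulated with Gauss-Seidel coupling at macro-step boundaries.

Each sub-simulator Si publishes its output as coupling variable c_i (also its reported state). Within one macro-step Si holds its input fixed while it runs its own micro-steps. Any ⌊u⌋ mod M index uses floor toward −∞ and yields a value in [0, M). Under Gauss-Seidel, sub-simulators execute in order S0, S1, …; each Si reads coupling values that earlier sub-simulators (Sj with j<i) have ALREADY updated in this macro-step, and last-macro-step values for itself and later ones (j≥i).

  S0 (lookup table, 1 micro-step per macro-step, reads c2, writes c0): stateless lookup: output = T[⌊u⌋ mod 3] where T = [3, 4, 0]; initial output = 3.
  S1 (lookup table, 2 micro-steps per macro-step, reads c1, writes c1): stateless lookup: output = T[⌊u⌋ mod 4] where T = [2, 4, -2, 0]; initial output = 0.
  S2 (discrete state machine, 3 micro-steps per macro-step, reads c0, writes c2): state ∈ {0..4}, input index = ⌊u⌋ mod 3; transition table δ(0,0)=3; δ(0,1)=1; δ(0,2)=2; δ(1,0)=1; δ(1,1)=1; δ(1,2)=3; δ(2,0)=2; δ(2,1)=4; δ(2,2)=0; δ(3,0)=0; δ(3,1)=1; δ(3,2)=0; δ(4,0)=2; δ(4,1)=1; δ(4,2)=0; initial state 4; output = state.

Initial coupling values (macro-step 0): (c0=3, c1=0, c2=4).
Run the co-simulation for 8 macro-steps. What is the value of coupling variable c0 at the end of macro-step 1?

macro 1: S0 reads c2=4 → after 1×micro: 4; S1 reads c1=0 → after 2×micro: 2; S2 reads c0=4 → after 3×micro: 1 ⇒ (c0=4, c1=2, c2=1)
macro 2: S0 reads c2=1 → after 1×micro: 4; S1 reads c1=2 → after 2×micro: -2; S2 reads c0=4 → after 3×micro: 1 ⇒ (c0=4, c1=-2, c2=1)
macro 3: S0 reads c2=1 → after 1×micro: 4; S1 reads c1=-2 → after 2×micro: -2; S2 reads c0=4 → after 3×micro: 1 ⇒ (c0=4, c1=-2, c2=1)
macro 4: S0 reads c2=1 → after 1×micro: 4; S1 reads c1=-2 → after 2×micro: -2; S2 reads c0=4 → after 3×micro: 1 ⇒ (c0=4, c1=-2, c2=1)
macro 5: S0 reads c2=1 → after 1×micro: 4; S1 reads c1=-2 → after 2×micro: -2; S2 reads c0=4 → after 3×micro: 1 ⇒ (c0=4, c1=-2, c2=1)
macro 6: S0 reads c2=1 → after 1×micro: 4; S1 reads c1=-2 → after 2×micro: -2; S2 reads c0=4 → after 3×micro: 1 ⇒ (c0=4, c1=-2, c2=1)
macro 7: S0 reads c2=1 → after 1×micro: 4; S1 reads c1=-2 → after 2×micro: -2; S2 reads c0=4 → after 3×micro: 1 ⇒ (c0=4, c1=-2, c2=1)
macro 8: S0 reads c2=1 → after 1×micro: 4; S1 reads c1=-2 → after 2×micro: -2; S2 reads c0=4 → after 3×micro: 1 ⇒ (c0=4, c1=-2, c2=1)

c0 at macro-step 1 = 4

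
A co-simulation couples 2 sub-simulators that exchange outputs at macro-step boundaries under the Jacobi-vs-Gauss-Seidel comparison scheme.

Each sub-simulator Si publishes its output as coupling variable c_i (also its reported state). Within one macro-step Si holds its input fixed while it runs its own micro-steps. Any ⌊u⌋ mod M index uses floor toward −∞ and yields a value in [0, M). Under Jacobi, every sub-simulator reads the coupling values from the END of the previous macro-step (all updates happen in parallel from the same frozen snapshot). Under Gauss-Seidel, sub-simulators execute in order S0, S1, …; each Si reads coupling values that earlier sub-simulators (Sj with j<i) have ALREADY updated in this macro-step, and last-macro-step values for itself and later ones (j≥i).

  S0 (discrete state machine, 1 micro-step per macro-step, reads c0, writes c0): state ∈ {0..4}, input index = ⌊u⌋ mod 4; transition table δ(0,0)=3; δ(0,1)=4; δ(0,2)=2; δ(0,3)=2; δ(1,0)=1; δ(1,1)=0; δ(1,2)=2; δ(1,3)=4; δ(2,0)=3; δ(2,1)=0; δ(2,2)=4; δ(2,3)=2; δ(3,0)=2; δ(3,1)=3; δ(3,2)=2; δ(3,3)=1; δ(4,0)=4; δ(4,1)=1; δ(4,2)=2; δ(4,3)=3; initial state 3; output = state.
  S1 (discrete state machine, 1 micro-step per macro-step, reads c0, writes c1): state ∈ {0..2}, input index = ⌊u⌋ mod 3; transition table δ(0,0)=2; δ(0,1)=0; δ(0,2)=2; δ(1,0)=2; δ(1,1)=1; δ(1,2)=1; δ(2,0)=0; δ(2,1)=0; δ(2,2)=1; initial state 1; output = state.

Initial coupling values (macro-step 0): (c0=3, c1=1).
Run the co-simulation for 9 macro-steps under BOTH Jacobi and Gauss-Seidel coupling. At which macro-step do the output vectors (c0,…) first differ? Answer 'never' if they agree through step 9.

first divergence at macro-step: 1

[Jacobi] macro 1: S0 reads c0=3 → after 1×micro: 1; S1 reads c0=3 → after 1×micro: 2 ⇒ (c0=1, c1=2)
[Jacobi] macro 2: S0 reads c0=1 → after 1×micro: 0; S1 reads c0=1 → after 1×micro: 0 ⇒ (c0=0, c1=0)
[Jacobi] macro 3: S0 reads c0=0 → after 1×micro: 3; S1 reads c0=0 → after 1×micro: 2 ⇒ (c0=3, c1=2)
[Jacobi] macro 4: S0 reads c0=3 → after 1×micro: 1; S1 reads c0=3 → after 1×micro: 0 ⇒ (c0=1, c1=0)
[Jacobi] macro 5: S0 reads c0=1 → after 1×micro: 0; S1 reads c0=1 → after 1×micro: 0 ⇒ (c0=0, c1=0)
[Jacobi] macro 6: S0 reads c0=0 → after 1×micro: 3; S1 reads c0=0 → after 1×micro: 2 ⇒ (c0=3, c1=2)
[Jacobi] macro 7: S0 reads c0=3 → after 1×micro: 1; S1 reads c0=3 → after 1×micro: 0 ⇒ (c0=1, c1=0)
[Jacobi] macro 8: S0 reads c0=1 → after 1×micro: 0; S1 reads c0=1 → after 1×micro: 0 ⇒ (c0=0, c1=0)
[Jacobi] macro 9: S0 reads c0=0 → after 1×micro: 3; S1 reads c0=0 → after 1×micro: 2 ⇒ (c0=3, c1=2)
[Gauss-Seidel] macro 1: S0 reads c0=3 → after 1×micro: 1; S1 reads c0=1 → after 1×micro: 1 ⇒ (c0=1, c1=1)
[Gauss-Seidel] macro 2: S0 reads c0=1 → after 1×micro: 0; S1 reads c0=0 → after 1×micro: 2 ⇒ (c0=0, c1=2)
[Gauss-Seidel] macro 3: S0 reads c0=0 → after 1×micro: 3; S1 reads c0=3 → after 1×micro: 0 ⇒ (c0=3, c1=0)
[Gauss-Seidel] macro 4: S0 reads c0=3 → after 1×micro: 1; S1 reads c0=1 → after 1×micro: 0 ⇒ (c0=1, c1=0)
[Gauss-Seidel] macro 5: S0 reads c0=1 → after 1×micro: 0; S1 reads c0=0 → after 1×micro: 2 ⇒ (c0=0, c1=2)
[Gauss-Seidel] macro 6: S0 reads c0=0 → after 1×micro: 3; S1 reads c0=3 → after 1×micro: 0 ⇒ (c0=3, c1=0)
[Gauss-Seidel] macro 7: S0 reads c0=3 → after 1×micro: 1; S1 reads c0=1 → after 1×micro: 0 ⇒ (c0=1, c1=0)
[Gauss-Seidel] macro 8: S0 reads c0=1 → after 1×micro: 0; S1 reads c0=0 → after 1×micro: 2 ⇒ (c0=0, c1=2)
[Gauss-Seidel] macro 9: S0 reads c0=0 → after 1×micro: 3; S1 reads c0=3 → after 1×micro: 0 ⇒ (c0=3, c1=0)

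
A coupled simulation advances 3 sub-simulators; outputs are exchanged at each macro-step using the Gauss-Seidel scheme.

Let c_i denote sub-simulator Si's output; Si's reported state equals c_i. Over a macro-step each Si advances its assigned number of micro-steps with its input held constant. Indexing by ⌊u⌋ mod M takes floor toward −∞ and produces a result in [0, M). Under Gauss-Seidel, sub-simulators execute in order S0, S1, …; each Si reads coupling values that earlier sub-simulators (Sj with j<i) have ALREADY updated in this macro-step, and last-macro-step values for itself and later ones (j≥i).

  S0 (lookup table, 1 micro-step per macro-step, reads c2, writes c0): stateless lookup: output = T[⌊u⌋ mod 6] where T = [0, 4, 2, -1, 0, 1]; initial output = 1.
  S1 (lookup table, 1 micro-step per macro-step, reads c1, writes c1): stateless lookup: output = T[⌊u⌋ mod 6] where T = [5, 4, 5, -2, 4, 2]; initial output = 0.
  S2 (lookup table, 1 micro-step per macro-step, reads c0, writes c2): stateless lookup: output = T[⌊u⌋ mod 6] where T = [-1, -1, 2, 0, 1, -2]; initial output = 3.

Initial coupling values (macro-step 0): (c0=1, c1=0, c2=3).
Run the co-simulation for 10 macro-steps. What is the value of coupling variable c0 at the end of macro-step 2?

macro 1: S0 reads c2=3 → after 1×micro: -1; S1 reads c1=0 → after 1×micro: 5; S2 reads c0=-1 → after 1×micro: -2 ⇒ (c0=-1, c1=5, c2=-2)
macro 2: S0 reads c2=-2 → after 1×micro: 0; S1 reads c1=5 → after 1×micro: 2; S2 reads c0=0 → after 1×micro: -1 ⇒ (c0=0, c1=2, c2=-1)
macro 3: S0 reads c2=-1 → after 1×micro: 1; S1 reads c1=2 → after 1×micro: 5; S2 reads c0=1 → after 1×micro: -1 ⇒ (c0=1, c1=5, c2=-1)
macro 4: S0 reads c2=-1 → after 1×micro: 1; S1 reads c1=5 → after 1×micro: 2; S2 reads c0=1 → after 1×micro: -1 ⇒ (c0=1, c1=2, c2=-1)
macro 5: S0 reads c2=-1 → after 1×micro: 1; S1 reads c1=2 → after 1×micro: 5; S2 reads c0=1 → after 1×micro: -1 ⇒ (c0=1, c1=5, c2=-1)
macro 6: S0 reads c2=-1 → after 1×micro: 1; S1 reads c1=5 → after 1×micro: 2; S2 reads c0=1 → after 1×micro: -1 ⇒ (c0=1, c1=2, c2=-1)
macro 7: S0 reads c2=-1 → after 1×micro: 1; S1 reads c1=2 → after 1×micro: 5; S2 reads c0=1 → after 1×micro: -1 ⇒ (c0=1, c1=5, c2=-1)
macro 8: S0 reads c2=-1 → after 1×micro: 1; S1 reads c1=5 → after 1×micro: 2; S2 reads c0=1 → after 1×micro: -1 ⇒ (c0=1, c1=2, c2=-1)
macro 9: S0 reads c2=-1 → after 1×micro: 1; S1 reads c1=2 → after 1×micro: 5; S2 reads c0=1 → after 1×micro: -1 ⇒ (c0=1, c1=5, c2=-1)
macro 10: S0 reads c2=-1 → after 1×micro: 1; S1 reads c1=5 → after 1×micro: 2; S2 reads c0=1 → after 1×micro: -1 ⇒ (c0=1, c1=2, c2=-1)

c0 at macro-step 2 = 0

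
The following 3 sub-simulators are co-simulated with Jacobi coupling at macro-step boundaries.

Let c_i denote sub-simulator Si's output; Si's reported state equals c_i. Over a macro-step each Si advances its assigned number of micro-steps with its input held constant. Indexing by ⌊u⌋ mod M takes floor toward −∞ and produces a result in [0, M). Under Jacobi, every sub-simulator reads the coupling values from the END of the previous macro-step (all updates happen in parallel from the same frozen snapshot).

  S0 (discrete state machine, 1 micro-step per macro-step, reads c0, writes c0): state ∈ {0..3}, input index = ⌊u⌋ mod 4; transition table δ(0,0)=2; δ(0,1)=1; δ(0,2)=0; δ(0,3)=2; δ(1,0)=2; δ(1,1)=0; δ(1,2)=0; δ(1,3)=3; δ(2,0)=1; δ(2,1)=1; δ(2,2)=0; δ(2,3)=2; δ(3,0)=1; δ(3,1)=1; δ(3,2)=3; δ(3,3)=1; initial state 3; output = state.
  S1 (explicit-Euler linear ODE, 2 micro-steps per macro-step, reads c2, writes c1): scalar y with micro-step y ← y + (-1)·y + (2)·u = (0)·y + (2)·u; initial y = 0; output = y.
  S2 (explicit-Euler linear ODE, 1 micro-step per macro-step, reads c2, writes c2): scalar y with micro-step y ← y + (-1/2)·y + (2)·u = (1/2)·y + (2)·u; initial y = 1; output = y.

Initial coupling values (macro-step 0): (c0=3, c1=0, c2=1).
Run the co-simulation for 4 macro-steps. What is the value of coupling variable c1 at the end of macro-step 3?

macro 1: S0 reads c0=3 → after 1×micro: 1; S1 reads c2=1 → after 2×micro: 2; S2 reads c2=1 → after 1×micro: 5/2 ⇒ (c0=1, c1=2, c2=5/2)
macro 2: S0 reads c0=1 → after 1×micro: 0; S1 reads c2=5/2 → after 2×micro: 5; S2 reads c2=5/2 → after 1×micro: 25/4 ⇒ (c0=0, c1=5, c2=25/4)
macro 3: S0 reads c0=0 → after 1×micro: 2; S1 reads c2=25/4 → after 2×micro: 25/2; S2 reads c2=25/4 → after 1×micro: 125/8 ⇒ (c0=2, c1=25/2, c2=125/8)
macro 4: S0 reads c0=2 → after 1×micro: 0; S1 reads c2=125/8 → after 2×micro: 125/4; S2 reads c2=125/8 → after 1×micro: 625/16 ⇒ (c0=0, c1=125/4, c2=625/16)

c1 at macro-step 3 = 25/2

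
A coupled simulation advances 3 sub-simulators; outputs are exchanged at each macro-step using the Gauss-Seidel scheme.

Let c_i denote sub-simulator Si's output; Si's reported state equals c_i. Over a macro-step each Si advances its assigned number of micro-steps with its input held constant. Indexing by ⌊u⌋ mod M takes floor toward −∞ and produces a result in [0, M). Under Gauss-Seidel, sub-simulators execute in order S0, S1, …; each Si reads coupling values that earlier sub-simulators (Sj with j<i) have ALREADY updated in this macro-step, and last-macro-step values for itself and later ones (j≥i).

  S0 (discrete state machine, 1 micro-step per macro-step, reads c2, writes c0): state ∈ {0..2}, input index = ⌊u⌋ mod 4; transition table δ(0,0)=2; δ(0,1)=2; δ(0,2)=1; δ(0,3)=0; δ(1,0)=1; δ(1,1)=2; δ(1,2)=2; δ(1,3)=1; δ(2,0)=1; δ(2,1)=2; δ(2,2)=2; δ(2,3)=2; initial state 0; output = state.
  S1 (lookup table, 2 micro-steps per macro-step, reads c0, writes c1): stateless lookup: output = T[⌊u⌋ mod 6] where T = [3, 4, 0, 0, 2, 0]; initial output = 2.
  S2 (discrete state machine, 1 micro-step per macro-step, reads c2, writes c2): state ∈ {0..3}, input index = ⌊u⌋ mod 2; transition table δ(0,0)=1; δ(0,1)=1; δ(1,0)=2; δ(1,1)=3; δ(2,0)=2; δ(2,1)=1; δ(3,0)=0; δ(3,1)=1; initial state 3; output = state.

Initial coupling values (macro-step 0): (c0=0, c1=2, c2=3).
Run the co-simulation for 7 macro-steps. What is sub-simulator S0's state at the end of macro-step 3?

S0 state at macro-step 3 = 2

macro 1: S0 reads c2=3 → after 1×micro: 0; S1 reads c0=0 → after 2×micro: 3; S2 reads c2=3 → after 1×micro: 1 ⇒ (c0=0, c1=3, c2=1)
macro 2: S0 reads c2=1 → after 1×micro: 2; S1 reads c0=2 → after 2×micro: 0; S2 reads c2=1 → after 1×micro: 3 ⇒ (c0=2, c1=0, c2=3)
macro 3: S0 reads c2=3 → after 1×micro: 2; S1 reads c0=2 → after 2×micro: 0; S2 reads c2=3 → after 1×micro: 1 ⇒ (c0=2, c1=0, c2=1)
macro 4: S0 reads c2=1 → after 1×micro: 2; S1 reads c0=2 → after 2×micro: 0; S2 reads c2=1 → after 1×micro: 3 ⇒ (c0=2, c1=0, c2=3)
macro 5: S0 reads c2=3 → after 1×micro: 2; S1 reads c0=2 → after 2×micro: 0; S2 reads c2=3 → after 1×micro: 1 ⇒ (c0=2, c1=0, c2=1)
macro 6: S0 reads c2=1 → after 1×micro: 2; S1 reads c0=2 → after 2×micro: 0; S2 reads c2=1 → after 1×micro: 3 ⇒ (c0=2, c1=0, c2=3)
macro 7: S0 reads c2=3 → after 1×micro: 2; S1 reads c0=2 → after 2×micro: 0; S2 reads c2=3 → after 1×micro: 1 ⇒ (c0=2, c1=0, c2=1)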